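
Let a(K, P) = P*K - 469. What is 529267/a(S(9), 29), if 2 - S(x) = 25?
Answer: -529267/1136 ≈ -465.90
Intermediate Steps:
S(x) = -23 (S(x) = 2 - 1*25 = 2 - 25 = -23)
a(K, P) = -469 + K*P (a(K, P) = K*P - 469 = -469 + K*P)
529267/a(S(9), 29) = 529267/(-469 - 23*29) = 529267/(-469 - 667) = 529267/(-1136) = 529267*(-1/1136) = -529267/1136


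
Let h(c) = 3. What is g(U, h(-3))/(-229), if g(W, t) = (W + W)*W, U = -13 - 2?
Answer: -450/229 ≈ -1.9651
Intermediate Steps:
U = -15
g(W, t) = 2*W**2 (g(W, t) = (2*W)*W = 2*W**2)
g(U, h(-3))/(-229) = (2*(-15)**2)/(-229) = (2*225)*(-1/229) = 450*(-1/229) = -450/229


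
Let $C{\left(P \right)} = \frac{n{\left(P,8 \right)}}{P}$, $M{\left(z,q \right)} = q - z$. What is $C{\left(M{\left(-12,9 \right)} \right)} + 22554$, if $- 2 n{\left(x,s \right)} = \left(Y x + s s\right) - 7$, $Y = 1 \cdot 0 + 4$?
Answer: $\frac{315709}{14} \approx 22551.0$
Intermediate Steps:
$Y = 4$ ($Y = 0 + 4 = 4$)
$n{\left(x,s \right)} = \frac{7}{2} - 2 x - \frac{s^{2}}{2}$ ($n{\left(x,s \right)} = - \frac{\left(4 x + s s\right) - 7}{2} = - \frac{\left(4 x + s^{2}\right) - 7}{2} = - \frac{\left(s^{2} + 4 x\right) - 7}{2} = - \frac{-7 + s^{2} + 4 x}{2} = \frac{7}{2} - 2 x - \frac{s^{2}}{2}$)
$C{\left(P \right)} = \frac{- \frac{57}{2} - 2 P}{P}$ ($C{\left(P \right)} = \frac{\frac{7}{2} - 2 P - \frac{8^{2}}{2}}{P} = \frac{\frac{7}{2} - 2 P - 32}{P} = \frac{- \frac{57}{2} - 2 P}{P}$)
$C{\left(M{\left(-12,9 \right)} \right)} + 22554 = \left(-2 - \frac{57}{2 \left(9 - -12\right)}\right) + 22554 = \left(-2 - \frac{57}{2 \left(9 + 12\right)}\right) + 22554 = \left(-2 - \frac{57}{2 \cdot 21}\right) + 22554 = \left(-2 - \frac{19}{14}\right) + 22554 = - \frac{47}{14} + 22554 = \frac{315709}{14}$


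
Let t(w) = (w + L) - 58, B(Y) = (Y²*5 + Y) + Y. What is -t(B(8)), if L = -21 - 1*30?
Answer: -227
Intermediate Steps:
L = -51 (L = -21 - 30 = -51)
B(Y) = 2*Y + 5*Y² (B(Y) = (5*Y² + Y) + Y = (Y + 5*Y²) + Y = 2*Y + 5*Y²)
t(w) = -109 + w (t(w) = (w - 51) - 58 = (-51 + w) - 58 = -109 + w)
-t(B(8)) = -(-109 + 8*(2 + 5*8)) = -(-109 + 8*(2 + 40)) = -(-109 + 8*42) = -(-109 + 336) = -1*227 = -227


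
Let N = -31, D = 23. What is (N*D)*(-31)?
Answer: 22103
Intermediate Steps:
(N*D)*(-31) = -31*23*(-31) = -713*(-31) = 22103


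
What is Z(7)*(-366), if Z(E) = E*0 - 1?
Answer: 366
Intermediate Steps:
Z(E) = -1 (Z(E) = 0 - 1 = -1)
Z(7)*(-366) = -1*(-366) = 366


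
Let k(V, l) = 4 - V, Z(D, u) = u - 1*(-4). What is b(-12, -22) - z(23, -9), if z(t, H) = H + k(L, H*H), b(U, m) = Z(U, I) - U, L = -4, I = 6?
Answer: 23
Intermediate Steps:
Z(D, u) = 4 + u (Z(D, u) = u + 4 = 4 + u)
b(U, m) = 10 - U (b(U, m) = (4 + 6) - U = 10 - U)
z(t, H) = 8 + H (z(t, H) = H + (4 - 1*(-4)) = H + (4 + 4) = H + 8 = 8 + H)
b(-12, -22) - z(23, -9) = (10 - 1*(-12)) - (8 - 9) = (10 + 12) - 1*(-1) = 22 + 1 = 23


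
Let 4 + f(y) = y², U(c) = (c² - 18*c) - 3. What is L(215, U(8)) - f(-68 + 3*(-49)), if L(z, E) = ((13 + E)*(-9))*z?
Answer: 89229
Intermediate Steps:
U(c) = -3 + c² - 18*c
L(z, E) = z*(-117 - 9*E) (L(z, E) = (-117 - 9*E)*z = z*(-117 - 9*E))
f(y) = -4 + y²
L(215, U(8)) - f(-68 + 3*(-49)) = -9*215*(13 + (-3 + 8² - 18*8)) - (-4 + (-68 + 3*(-49))²) = -9*215*(13 + (-3 + 64 - 144)) - (-4 + (-68 - 147)²) = -9*215*(13 - 83) - (-4 + (-215)²) = -9*215*(-70) - (-4 + 46225) = 135450 - 1*46221 = 135450 - 46221 = 89229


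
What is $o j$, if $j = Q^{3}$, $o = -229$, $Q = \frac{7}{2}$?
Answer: $- \frac{78547}{8} \approx -9818.4$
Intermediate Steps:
$Q = \frac{7}{2}$ ($Q = 7 \cdot \frac{1}{2} = \frac{7}{2} \approx 3.5$)
$j = \frac{343}{8}$ ($j = \left(\frac{7}{2}\right)^{3} = \frac{343}{8} \approx 42.875$)
$o j = \left(-229\right) \frac{343}{8} = - \frac{78547}{8}$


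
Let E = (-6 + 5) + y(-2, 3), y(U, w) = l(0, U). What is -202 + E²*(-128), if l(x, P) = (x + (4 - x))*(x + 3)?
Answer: -15690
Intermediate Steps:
l(x, P) = 12 + 4*x (l(x, P) = 4*(3 + x) = 12 + 4*x)
y(U, w) = 12 (y(U, w) = 12 + 4*0 = 12 + 0 = 12)
E = 11 (E = (-6 + 5) + 12 = -1 + 12 = 11)
-202 + E²*(-128) = -202 + 11²*(-128) = -202 + 121*(-128) = -202 - 15488 = -15690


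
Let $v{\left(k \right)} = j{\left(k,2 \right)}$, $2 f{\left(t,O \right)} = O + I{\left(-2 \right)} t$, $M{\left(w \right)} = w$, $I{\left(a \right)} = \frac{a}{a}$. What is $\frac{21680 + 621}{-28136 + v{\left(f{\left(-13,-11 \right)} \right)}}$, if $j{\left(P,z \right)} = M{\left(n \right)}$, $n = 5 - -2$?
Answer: $- \frac{22301}{28129} \approx -0.79281$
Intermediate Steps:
$I{\left(a \right)} = 1$
$n = 7$ ($n = 5 + 2 = 7$)
$f{\left(t,O \right)} = \frac{O}{2} + \frac{t}{2}$ ($f{\left(t,O \right)} = \frac{O + 1 t}{2} = \frac{O + t}{2} = \frac{O}{2} + \frac{t}{2}$)
$j{\left(P,z \right)} = 7$
$v{\left(k \right)} = 7$
$\frac{21680 + 621}{-28136 + v{\left(f{\left(-13,-11 \right)} \right)}} = \frac{21680 + 621}{-28136 + 7} = \frac{22301}{-28129} = 22301 \left(- \frac{1}{28129}\right) = - \frac{22301}{28129}$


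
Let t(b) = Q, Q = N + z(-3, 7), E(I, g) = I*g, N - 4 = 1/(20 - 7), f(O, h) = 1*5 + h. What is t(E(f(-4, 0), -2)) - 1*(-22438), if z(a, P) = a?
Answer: 291708/13 ≈ 22439.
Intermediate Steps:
f(O, h) = 5 + h
N = 53/13 (N = 4 + 1/(20 - 7) = 4 + 1/13 = 53/13 ≈ 4.0769)
Q = 14/13 (Q = 53/13 - 3 = 14/13 ≈ 1.0769)
t(b) = 14/13
t(E(f(-4, 0), -2)) - 1*(-22438) = 14/13 - 1*(-22438) = 14/13 + 22438 = 291708/13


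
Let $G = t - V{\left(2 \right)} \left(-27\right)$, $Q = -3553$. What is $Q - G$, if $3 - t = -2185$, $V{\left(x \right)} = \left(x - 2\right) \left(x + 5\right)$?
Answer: $-5741$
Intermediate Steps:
$V{\left(x \right)} = \left(-2 + x\right) \left(5 + x\right)$
$t = 2188$ ($t = 3 - -2185 = 3 + 2185 = 2188$)
$G = 2188$ ($G = 2188 - \left(-10 + 2^{2} + 3 \cdot 2\right) \left(-27\right) = 2188 - \left(-10 + 4 + 6\right) \left(-27\right) = 2188 - 0 \left(-27\right) = 2188 - 0 = 2188 + 0 = 2188$)
$Q - G = -3553 - 2188 = -5741$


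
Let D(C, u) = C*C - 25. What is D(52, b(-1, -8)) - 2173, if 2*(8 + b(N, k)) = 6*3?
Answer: 506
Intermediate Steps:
b(N, k) = 1 (b(N, k) = -8 + (6*3)/2 = -8 + (½)*18 = -8 + 9 = 1)
D(C, u) = -25 + C² (D(C, u) = C² - 25 = -25 + C²)
D(52, b(-1, -8)) - 2173 = (-25 + 52²) - 2173 = (-25 + 2704) - 2173 = 2679 - 2173 = 506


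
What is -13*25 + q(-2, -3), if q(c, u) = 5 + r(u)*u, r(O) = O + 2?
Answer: -317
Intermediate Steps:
r(O) = 2 + O
q(c, u) = 5 + u*(2 + u) (q(c, u) = 5 + (2 + u)*u = 5 + u*(2 + u))
-13*25 + q(-2, -3) = -13*25 + (5 - 3*(2 - 3)) = -325 + (5 - 3*(-1)) = -325 + (5 + 3) = -325 + 8 = -317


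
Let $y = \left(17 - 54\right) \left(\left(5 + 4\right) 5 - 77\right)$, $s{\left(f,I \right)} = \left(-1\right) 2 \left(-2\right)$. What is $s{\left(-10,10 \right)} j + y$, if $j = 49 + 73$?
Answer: $1672$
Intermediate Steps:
$j = 122$
$s{\left(f,I \right)} = 4$ ($s{\left(f,I \right)} = \left(-2\right) \left(-2\right) = 4$)
$y = 1184$ ($y = - 37 \left(9 \cdot 5 - 77\right) = - 37 \left(45 - 77\right) = \left(-37\right) \left(-32\right) = 1184$)
$s{\left(-10,10 \right)} j + y = 4 \cdot 122 + 1184 = 488 + 1184 = 1672$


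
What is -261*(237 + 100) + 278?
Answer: -87679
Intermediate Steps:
-261*(237 + 100) + 278 = -261*337 + 278 = -87957 + 278 = -87679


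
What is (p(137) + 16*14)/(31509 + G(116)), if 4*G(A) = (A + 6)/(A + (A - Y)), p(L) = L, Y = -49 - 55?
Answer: 242592/21174109 ≈ 0.011457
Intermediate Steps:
Y = -104
G(A) = (6 + A)/(4*(104 + 2*A)) (G(A) = ((A + 6)/(A + (A - 1*(-104))))/4 = ((6 + A)/(A + (A + 104)))/4 = ((6 + A)/(A + (104 + A)))/4 = ((6 + A)/(104 + 2*A))/4 = (6 + A)/(4*(104 + 2*A)))
(p(137) + 16*14)/(31509 + G(116)) = (137 + 16*14)/(31509 + (6 + 116)/(8*(52 + 116))) = (137 + 224)/(31509 + (⅛)*122/168) = 361/(31509 + (⅛)*(1/168)*122) = 361/(31509 + 61/672) = 361/(21174109/672) = 361*(672/21174109) = 242592/21174109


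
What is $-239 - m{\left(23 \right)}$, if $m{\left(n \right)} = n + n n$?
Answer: $-791$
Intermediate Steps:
$m{\left(n \right)} = n + n^{2}$
$-239 - m{\left(23 \right)} = -239 - 23 \left(1 + 23\right) = -239 - 23 \cdot 24 = -239 - 552 = -791$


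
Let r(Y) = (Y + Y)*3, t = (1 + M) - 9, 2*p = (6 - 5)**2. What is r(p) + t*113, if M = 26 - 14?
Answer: 455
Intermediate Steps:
p = 1/2 (p = (6 - 5)**2/2 = (1/2)*1**2 = (1/2)*1 = 1/2 ≈ 0.50000)
M = 12
t = 4 (t = (1 + 12) - 9 = 13 - 9 = 4)
r(Y) = 6*Y (r(Y) = (2*Y)*3 = 6*Y)
r(p) + t*113 = 6*(1/2) + 4*113 = 3 + 452 = 455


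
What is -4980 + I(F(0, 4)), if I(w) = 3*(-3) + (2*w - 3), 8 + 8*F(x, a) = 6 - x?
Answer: -9985/2 ≈ -4992.5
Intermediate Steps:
F(x, a) = -¼ - x/8 (F(x, a) = -1 + (6 - x)/8 = -1 + (¾ - x/8) = -¼ - x/8)
I(w) = -12 + 2*w (I(w) = -9 + (-3 + 2*w) = -12 + 2*w)
-4980 + I(F(0, 4)) = -4980 + (-12 + 2*(-¼ - ⅛*0)) = -4980 + (-12 + 2*(-¼ + 0)) = -4980 + (-12 + 2*(-¼)) = -4980 + (-12 - ½) = -4980 - 25/2 = -9985/2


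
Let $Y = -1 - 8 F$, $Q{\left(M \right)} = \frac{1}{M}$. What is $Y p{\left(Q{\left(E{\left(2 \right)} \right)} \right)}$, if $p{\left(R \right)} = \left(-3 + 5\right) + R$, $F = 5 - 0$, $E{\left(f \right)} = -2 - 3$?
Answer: $- \frac{369}{5} \approx -73.8$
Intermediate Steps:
$E{\left(f \right)} = -5$ ($E{\left(f \right)} = -2 - 3 = -5$)
$F = 5$ ($F = 5 + 0 = 5$)
$Y = -41$ ($Y = -1 - 40 = -41$)
$p{\left(R \right)} = 2 + R$
$Y p{\left(Q{\left(E{\left(2 \right)} \right)} \right)} = - 41 \left(2 + \frac{1}{-5}\right) = - 41 \left(2 - \frac{1}{5}\right) = \left(-41\right) \frac{9}{5} = - \frac{369}{5}$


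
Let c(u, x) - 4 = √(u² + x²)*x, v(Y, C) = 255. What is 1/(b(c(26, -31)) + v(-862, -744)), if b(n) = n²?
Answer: 393357/618893747284 + 31*√1637/309446873642 ≈ 6.3963e-7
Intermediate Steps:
c(u, x) = 4 + x*√(u² + x²) (c(u, x) = 4 + √(u² + x²)*x = 4 + x*√(u² + x²))
1/(b(c(26, -31)) + v(-862, -744)) = 1/((4 - 31*√(26² + (-31)²))² + 255) = 1/((4 - 31*√(676 + 961))² + 255) = 1/((4 - 31*√1637)² + 255) = 1/(255 + (4 - 31*√1637)²)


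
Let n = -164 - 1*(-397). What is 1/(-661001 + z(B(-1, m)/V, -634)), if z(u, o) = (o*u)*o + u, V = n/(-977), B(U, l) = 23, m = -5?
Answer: -233/9186388980 ≈ -2.5364e-8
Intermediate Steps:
n = 233 (n = -164 + 397 = 233)
V = -233/977 (V = 233/(-977) = 233*(-1/977) = -233/977 ≈ -0.23849)
z(u, o) = u + u*o**2 (z(u, o) = u*o**2 + u = u + u*o**2)
1/(-661001 + z(B(-1, m)/V, -634)) = 1/(-661001 + (23/(-233/977))*(1 + (-634)**2)) = 1/(-661001 + (23*(-977/233))*(1 + 401956)) = 1/(-661001 - 22471/233*401957) = 1/(-661001 - 9032375747/233) = 1/(-9186388980/233) = -233/9186388980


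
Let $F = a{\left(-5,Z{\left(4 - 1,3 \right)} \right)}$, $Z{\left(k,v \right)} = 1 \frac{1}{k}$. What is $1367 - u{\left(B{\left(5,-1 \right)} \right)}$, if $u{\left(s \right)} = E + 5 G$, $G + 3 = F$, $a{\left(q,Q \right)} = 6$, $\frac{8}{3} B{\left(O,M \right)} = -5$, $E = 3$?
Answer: $1349$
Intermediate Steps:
$B{\left(O,M \right)} = - \frac{15}{8}$ ($B{\left(O,M \right)} = \frac{3}{8} \left(-5\right) = - \frac{15}{8}$)
$Z{\left(k,v \right)} = \frac{1}{k}$
$F = 6$
$G = 3$ ($G = -3 + 6 = 3$)
$u{\left(s \right)} = 18$ ($u{\left(s \right)} = 3 + 5 \cdot 3 = 3 + 15 = 18$)
$1367 - u{\left(B{\left(5,-1 \right)} \right)} = 1367 - 18 = 1349$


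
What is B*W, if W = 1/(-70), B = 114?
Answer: -57/35 ≈ -1.6286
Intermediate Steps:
W = -1/70 ≈ -0.014286
B*W = 114*(-1/70) = -57/35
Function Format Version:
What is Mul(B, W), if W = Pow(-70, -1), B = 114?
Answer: Rational(-57, 35) ≈ -1.6286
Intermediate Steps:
W = Rational(-1, 70) ≈ -0.014286
Mul(B, W) = Mul(114, Rational(-1, 70)) = Rational(-57, 35)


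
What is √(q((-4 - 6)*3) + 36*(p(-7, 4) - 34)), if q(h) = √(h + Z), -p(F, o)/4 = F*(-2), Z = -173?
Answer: √(-3240 + I*√203) ≈ 0.1252 + 56.921*I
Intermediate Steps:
p(F, o) = 8*F (p(F, o) = -4*F*(-2) = -(-8)*F = 8*F)
q(h) = √(-173 + h) (q(h) = √(h - 173) = √(-173 + h))
√(q((-4 - 6)*3) + 36*(p(-7, 4) - 34)) = √(√(-173 + (-4 - 6)*3) + 36*(8*(-7) - 34)) = √(√(-173 - 10*3) + 36*(-56 - 34)) = √(√(-173 - 30) + 36*(-90)) = √(√(-203) - 3240) = √(I*√203 - 3240) = √(-3240 + I*√203)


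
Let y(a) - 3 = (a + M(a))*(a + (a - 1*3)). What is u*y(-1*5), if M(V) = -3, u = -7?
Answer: -749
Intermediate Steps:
y(a) = 3 + (-3 + a)*(-3 + 2*a) (y(a) = 3 + (a - 3)*(a + (a - 1*3)) = 3 + (-3 + a)*(a + (a - 3)) = 3 + (-3 + a)*(a + (-3 + a)) = 3 + (-3 + a)*(-3 + 2*a))
u*y(-1*5) = -7*(12 - (-9)*5 + 2*(-1*5)²) = -7*(12 - 9*(-5) + 2*(-5)²) = -7*(12 + 45 + 2*25) = -7*(12 + 45 + 50) = -7*107 = -749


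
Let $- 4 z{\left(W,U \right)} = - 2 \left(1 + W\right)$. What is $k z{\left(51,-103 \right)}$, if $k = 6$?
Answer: $156$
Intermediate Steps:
$z{\left(W,U \right)} = \frac{1}{2} + \frac{W}{2}$ ($z{\left(W,U \right)} = - \frac{\left(-2\right) \left(1 + W\right)}{4} = - \frac{-2 - 2 W}{4} = \frac{1}{2} + \frac{W}{2}$)
$k z{\left(51,-103 \right)} = 6 \left(\frac{1}{2} + \frac{1}{2} \cdot 51\right) = 6 \left(\frac{1}{2} + \frac{51}{2}\right) = 6 \cdot 26 = 156$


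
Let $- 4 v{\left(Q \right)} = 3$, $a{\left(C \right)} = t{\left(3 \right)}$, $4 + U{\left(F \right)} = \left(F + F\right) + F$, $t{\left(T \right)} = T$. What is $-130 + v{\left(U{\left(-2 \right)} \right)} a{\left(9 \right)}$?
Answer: $- \frac{529}{4} \approx -132.25$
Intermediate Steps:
$U{\left(F \right)} = -4 + 3 F$ ($U{\left(F \right)} = -4 + \left(\left(F + F\right) + F\right) = -4 + \left(2 F + F\right) = -4 + 3 F$)
$a{\left(C \right)} = 3$
$v{\left(Q \right)} = - \frac{3}{4}$ ($v{\left(Q \right)} = \left(- \frac{1}{4}\right) 3 = - \frac{3}{4}$)
$-130 + v{\left(U{\left(-2 \right)} \right)} a{\left(9 \right)} = -130 - \frac{9}{4} = - \frac{529}{4}$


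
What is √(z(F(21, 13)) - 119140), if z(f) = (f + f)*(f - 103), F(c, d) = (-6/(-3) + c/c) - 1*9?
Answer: 2*I*√29458 ≈ 343.27*I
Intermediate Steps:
F(c, d) = -6 (F(c, d) = (-6*(-⅓) + 1) - 9 = (2 + 1) - 9 = 3 - 9 = -6)
z(f) = 2*f*(-103 + f) (z(f) = (2*f)*(-103 + f) = 2*f*(-103 + f))
√(z(F(21, 13)) - 119140) = √(2*(-6)*(-103 - 6) - 119140) = √(2*(-6)*(-109) - 119140) = √(1308 - 119140) = √(-117832) = 2*I*√29458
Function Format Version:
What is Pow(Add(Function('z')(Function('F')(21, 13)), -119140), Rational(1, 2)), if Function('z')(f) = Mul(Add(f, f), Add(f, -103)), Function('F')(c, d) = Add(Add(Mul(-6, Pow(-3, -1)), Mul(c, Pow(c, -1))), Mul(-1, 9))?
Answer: Mul(2, I, Pow(29458, Rational(1, 2))) ≈ Mul(343.27, I)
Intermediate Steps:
Function('F')(c, d) = -6 (Function('F')(c, d) = Add(Add(Mul(-6, Rational(-1, 3)), 1), -9) = Add(Add(2, 1), -9) = Add(3, -9) = -6)
Function('z')(f) = Mul(2, f, Add(-103, f)) (Function('z')(f) = Mul(Mul(2, f), Add(-103, f)) = Mul(2, f, Add(-103, f)))
Pow(Add(Function('z')(Function('F')(21, 13)), -119140), Rational(1, 2)) = Pow(Add(Mul(2, -6, Add(-103, -6)), -119140), Rational(1, 2)) = Pow(Add(Mul(2, -6, -109), -119140), Rational(1, 2)) = Pow(Add(1308, -119140), Rational(1, 2)) = Pow(-117832, Rational(1, 2)) = Mul(2, I, Pow(29458, Rational(1, 2)))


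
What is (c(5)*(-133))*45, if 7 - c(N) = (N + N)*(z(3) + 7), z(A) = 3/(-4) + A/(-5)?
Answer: 592515/2 ≈ 2.9626e+5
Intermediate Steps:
z(A) = -¾ - A/5 (z(A) = 3*(-¼) + A*(-⅕) = -¾ - A/5)
c(N) = 7 - 113*N/10 (c(N) = 7 - (N + N)*((-¾ - ⅕*3) + 7) = 7 - 2*N*((-¾ - ⅗) + 7) = 7 - 2*N*(-27/20 + 7) = 7 - 2*N*113/20 = 7 - 113*N/10)
(c(5)*(-133))*45 = ((7 - 113/10*5)*(-133))*45 = ((7 - 113/2)*(-133))*45 = -99/2*(-133)*45 = (13167/2)*45 = 592515/2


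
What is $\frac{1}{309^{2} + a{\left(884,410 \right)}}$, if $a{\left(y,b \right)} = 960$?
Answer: $\frac{1}{96441} \approx 1.0369 \cdot 10^{-5}$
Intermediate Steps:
$\frac{1}{309^{2} + a{\left(884,410 \right)}} = \frac{1}{309^{2} + 960} = \frac{1}{95481 + 960} = \frac{1}{96441}$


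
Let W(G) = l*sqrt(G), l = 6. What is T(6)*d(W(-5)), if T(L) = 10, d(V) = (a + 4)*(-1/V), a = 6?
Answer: 10*I*sqrt(5)/3 ≈ 7.4536*I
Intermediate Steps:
W(G) = 6*sqrt(G)
d(V) = -10/V (d(V) = (6 + 4)*(-1/V) = 10*(-1/V) = -10/V)
T(6)*d(W(-5)) = 10*(-10*(-I*sqrt(5)/30)) = 10*(-(-1)*I*sqrt(5)/3) = 10*(I*sqrt(5)/3) = 10*I*sqrt(5)/3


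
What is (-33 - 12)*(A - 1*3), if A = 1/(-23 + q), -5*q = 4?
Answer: 16290/119 ≈ 136.89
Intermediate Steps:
q = -⅘ (q = -⅕*4 = -⅘ ≈ -0.80000)
A = -5/119 (A = 1/(-23 - ⅘) = 1/(-119/5) = -5/119 ≈ -0.042017)
(-33 - 12)*(A - 1*3) = (-33 - 12)*(-5/119 - 1*3) = -45*(-5/119 - 3) = -45*(-362/119) = 16290/119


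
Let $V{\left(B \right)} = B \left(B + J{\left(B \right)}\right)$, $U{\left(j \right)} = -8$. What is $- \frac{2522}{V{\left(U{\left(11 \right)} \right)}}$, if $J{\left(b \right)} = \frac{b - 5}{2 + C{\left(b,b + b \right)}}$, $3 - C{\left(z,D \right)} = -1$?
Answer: $- \frac{3783}{122} \approx -31.008$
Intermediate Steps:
$C{\left(z,D \right)} = 4$ ($C{\left(z,D \right)} = 3 - -1 = 3 + 1 = 4$)
$J{\left(b \right)} = - \frac{5}{6} + \frac{b}{6}$ ($J{\left(b \right)} = \frac{b - 5}{2 + 4} = \frac{-5 + b}{6} = \left(-5 + b\right) \frac{1}{6} = - \frac{5}{6} + \frac{b}{6}$)
$V{\left(B \right)} = B \left(- \frac{5}{6} + \frac{7 B}{6}\right)$ ($V{\left(B \right)} = B \left(B + \left(- \frac{5}{6} + \frac{B}{6}\right)\right) = B \left(- \frac{5}{6} + \frac{7 B}{6}\right)$)
$- \frac{2522}{V{\left(U{\left(11 \right)} \right)}} = - \frac{2522}{\frac{1}{6} \left(-8\right) \left(-5 + 7 \left(-8\right)\right)} = - \frac{2522}{\frac{1}{6} \left(-8\right) \left(-5 - 56\right)} = - \frac{2522}{\frac{1}{6} \left(-8\right) \left(-61\right)} = - \frac{2522}{\frac{244}{3}} = \left(-2522\right) \frac{3}{244} = - \frac{3783}{122}$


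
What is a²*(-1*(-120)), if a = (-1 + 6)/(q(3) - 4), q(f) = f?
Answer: 3000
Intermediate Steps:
a = -5 (a = (-1 + 6)/(3 - 4) = 5/(-1) = 5*(-1) = -5)
a²*(-1*(-120)) = (-5)²*(-1*(-120)) = 25*120 = 3000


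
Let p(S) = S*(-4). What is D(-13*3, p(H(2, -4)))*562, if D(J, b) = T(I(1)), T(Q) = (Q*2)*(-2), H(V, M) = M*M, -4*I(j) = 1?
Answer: 562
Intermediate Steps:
I(j) = -¼ (I(j) = -¼*1 = -¼)
H(V, M) = M²
p(S) = -4*S
T(Q) = -4*Q (T(Q) = (2*Q)*(-2) = -4*Q)
D(J, b) = 1 (D(J, b) = -4*(-¼) = 1)
D(-13*3, p(H(2, -4)))*562 = 1*562 = 562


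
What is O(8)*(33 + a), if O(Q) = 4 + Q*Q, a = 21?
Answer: 3672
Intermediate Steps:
O(Q) = 4 + Q²
O(8)*(33 + a) = (4 + 8²)*(33 + 21) = (4 + 64)*54 = 68*54 = 3672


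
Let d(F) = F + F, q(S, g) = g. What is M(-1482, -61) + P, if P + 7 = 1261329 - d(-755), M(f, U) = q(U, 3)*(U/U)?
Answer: 1262835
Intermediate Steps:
d(F) = 2*F
M(f, U) = 3 (M(f, U) = 3*(U/U) = 3*1 = 3)
P = 1262832 (P = -7 + (1261329 - 2*(-755)) = -7 + (1261329 - 1*(-1510)) = -7 + (1261329 + 1510) = -7 + 1262839 = 1262832)
M(-1482, -61) + P = 3 + 1262832 = 1262835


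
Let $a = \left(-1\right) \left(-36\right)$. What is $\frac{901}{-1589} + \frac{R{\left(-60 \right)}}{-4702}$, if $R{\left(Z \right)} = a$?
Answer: $- \frac{2146853}{3735739} \approx -0.57468$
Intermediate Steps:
$a = 36$
$R{\left(Z \right)} = 36$
$\frac{901}{-1589} + \frac{R{\left(-60 \right)}}{-4702} = \frac{901}{-1589} + \frac{36}{-4702} = 901 \left(- \frac{1}{1589}\right) + 36 \left(- \frac{1}{4702}\right) = - \frac{901}{1589} - \frac{18}{2351} = - \frac{2146853}{3735739}$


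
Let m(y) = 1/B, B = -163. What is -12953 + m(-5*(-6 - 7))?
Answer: -2111340/163 ≈ -12953.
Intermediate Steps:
m(y) = -1/163 (m(y) = 1/(-163) = -1/163)
-12953 + m(-5*(-6 - 7)) = -12953 - 1/163 = -2111340/163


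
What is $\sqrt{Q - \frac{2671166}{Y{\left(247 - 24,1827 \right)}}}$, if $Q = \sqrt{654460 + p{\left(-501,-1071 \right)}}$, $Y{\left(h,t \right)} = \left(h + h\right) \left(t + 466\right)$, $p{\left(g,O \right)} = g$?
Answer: $\frac{\sqrt{-682935675637 + 261467572921 \sqrt{653959}}}{511339} \approx 28.391$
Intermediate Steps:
$Y{\left(h,t \right)} = 2 h \left(466 + t\right)$
$Q = \sqrt{653959}$ ($Q = \sqrt{654460 - 501} = \sqrt{653959} \approx 808.68$)
$\sqrt{Q - \frac{2671166}{Y{\left(247 - 24,1827 \right)}}} = \sqrt{\sqrt{653959} - \frac{2671166}{2 \left(247 - 24\right) \left(466 + 1827\right)}} = \sqrt{\sqrt{653959} - \frac{2671166}{2 \cdot 223 \cdot 2293}} = \sqrt{\sqrt{653959} - \frac{2671166}{1022678}} = \sqrt{\sqrt{653959} - \frac{1335583}{511339}} = \sqrt{- \frac{1335583}{511339} + \sqrt{653959}}$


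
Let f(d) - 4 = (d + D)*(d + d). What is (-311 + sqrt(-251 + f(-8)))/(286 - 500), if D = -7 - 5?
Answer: 311/214 - sqrt(73)/214 ≈ 1.4133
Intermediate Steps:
D = -12
f(d) = 4 + 2*d*(-12 + d) (f(d) = 4 + (d - 12)*(d + d) = 4 + (-12 + d)*(2*d) = 4 + 2*d*(-12 + d))
(-311 + sqrt(-251 + f(-8)))/(286 - 500) = (-311 + sqrt(-251 + (4 - 24*(-8) + 2*(-8)**2)))/(286 - 500) = (-311 + sqrt(-251 + (4 + 192 + 2*64)))/(-214) = (-311 + sqrt(-251 + (4 + 192 + 128)))*(-1/214) = (-311 + sqrt(-251 + 324))*(-1/214) = (-311 + sqrt(73))*(-1/214) = 311/214 - sqrt(73)/214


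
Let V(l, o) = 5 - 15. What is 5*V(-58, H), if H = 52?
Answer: -50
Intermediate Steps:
V(l, o) = -10
5*V(-58, H) = 5*(-10) = -50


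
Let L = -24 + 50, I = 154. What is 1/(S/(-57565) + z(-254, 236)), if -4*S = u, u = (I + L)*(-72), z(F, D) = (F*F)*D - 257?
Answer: 11513/175291399599 ≈ 6.5679e-8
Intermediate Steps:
L = 26
z(F, D) = -257 + D*F² (z(F, D) = F²*D - 257 = D*F² - 257 = -257 + D*F²)
u = -12960 (u = (154 + 26)*(-72) = 180*(-72) = -12960)
S = 3240 (S = -¼*(-12960) = 3240)
1/(S/(-57565) + z(-254, 236)) = 1/(3240/(-57565) + (-257 + 236*(-254)²)) = 1/(3240*(-1/57565) + (-257 + 236*64516)) = 1/(-648/11513 + (-257 + 15225776)) = 1/(-648/11513 + 15225519) = 1/(175291399599/11513) = 11513/175291399599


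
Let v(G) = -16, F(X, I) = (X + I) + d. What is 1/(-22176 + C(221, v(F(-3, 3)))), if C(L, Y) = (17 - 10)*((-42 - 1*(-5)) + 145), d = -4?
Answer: -1/21420 ≈ -4.6685e-5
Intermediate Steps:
F(X, I) = -4 + I + X (F(X, I) = (X + I) - 4 = (I + X) - 4 = -4 + I + X)
C(L, Y) = 756 (C(L, Y) = 7*((-42 + 5) + 145) = 7*(-37 + 145) = 7*108 = 756)
1/(-22176 + C(221, v(F(-3, 3)))) = 1/(-22176 + 756) = 1/(-21420) = -1/21420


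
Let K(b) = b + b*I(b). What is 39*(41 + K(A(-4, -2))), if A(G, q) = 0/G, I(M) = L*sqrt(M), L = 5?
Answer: 1599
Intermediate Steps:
I(M) = 5*sqrt(M)
A(G, q) = 0
K(b) = b + 5*b**(3/2) (K(b) = b + b*(5*sqrt(b)) = b + 5*b**(3/2))
39*(41 + K(A(-4, -2))) = 39*(41 + (0 + 5*0**(3/2))) = 39*(41 + (0 + 5*0)) = 39*(41 + (0 + 0)) = 39*(41 + 0) = 39*41 = 1599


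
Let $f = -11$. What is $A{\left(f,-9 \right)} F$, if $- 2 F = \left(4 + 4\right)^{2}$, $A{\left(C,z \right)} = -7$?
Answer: $224$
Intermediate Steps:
$F = -32$ ($F = - \frac{\left(4 + 4\right)^{2}}{2} = - \frac{8^{2}}{2} = \left(- \frac{1}{2}\right) 64 = -32$)
$A{\left(f,-9 \right)} F = \left(-7\right) \left(-32\right) = 224$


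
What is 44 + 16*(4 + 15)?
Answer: 348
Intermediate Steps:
44 + 16*(4 + 15) = 44 + 16*19 = 44 + 304 = 348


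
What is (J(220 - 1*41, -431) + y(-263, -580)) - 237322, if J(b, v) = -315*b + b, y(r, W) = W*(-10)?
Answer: -287728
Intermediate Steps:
y(r, W) = -10*W
J(b, v) = -314*b
(J(220 - 1*41, -431) + y(-263, -580)) - 237322 = (-314*(220 - 1*41) - 10*(-580)) - 237322 = (-314*(220 - 41) + 5800) - 237322 = (-314*179 + 5800) - 237322 = (-56206 + 5800) - 237322 = -50406 - 237322 = -287728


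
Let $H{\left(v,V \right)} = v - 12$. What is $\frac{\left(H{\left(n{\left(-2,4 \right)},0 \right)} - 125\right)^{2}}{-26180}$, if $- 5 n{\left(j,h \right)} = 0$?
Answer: $- \frac{18769}{26180} \approx -0.71692$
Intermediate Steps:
$n{\left(j,h \right)} = 0$ ($n{\left(j,h \right)} = \left(- \frac{1}{5}\right) 0 = 0$)
$H{\left(v,V \right)} = -12 + v$
$\frac{\left(H{\left(n{\left(-2,4 \right)},0 \right)} - 125\right)^{2}}{-26180} = \frac{\left(\left(-12 + 0\right) - 125\right)^{2}}{-26180} = \left(-12 - 125\right)^{2} \left(- \frac{1}{26180}\right) = \left(-137\right)^{2} \left(- \frac{1}{26180}\right) = 18769 \left(- \frac{1}{26180}\right) = - \frac{18769}{26180}$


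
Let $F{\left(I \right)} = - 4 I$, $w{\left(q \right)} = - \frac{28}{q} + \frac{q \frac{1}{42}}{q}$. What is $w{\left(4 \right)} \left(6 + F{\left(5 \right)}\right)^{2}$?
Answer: $- \frac{4102}{3} \approx -1367.3$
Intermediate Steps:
$w{\left(q \right)} = \frac{1}{42} - \frac{28}{q}$ ($w{\left(q \right)} = - \frac{28}{q} + \frac{q \frac{1}{42}}{q} = - \frac{28}{q} + \frac{\frac{1}{42} q}{q} = - \frac{28}{q} + \frac{1}{42} = \frac{1}{42} - \frac{28}{q}$)
$w{\left(4 \right)} \left(6 + F{\left(5 \right)}\right)^{2} = \frac{-1176 + 4}{42 \cdot 4} \left(6 - 20\right)^{2} = \frac{1}{42} \cdot \frac{1}{4} \left(-1172\right) \left(6 - 20\right)^{2} = - \frac{293 \left(-14\right)^{2}}{42} = \left(- \frac{293}{42}\right) 196 = - \frac{4102}{3}$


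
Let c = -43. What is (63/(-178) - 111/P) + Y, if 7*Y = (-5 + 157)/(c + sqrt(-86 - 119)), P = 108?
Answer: -42296375/23033556 - 76*I*sqrt(205)/7189 ≈ -1.8363 - 0.15136*I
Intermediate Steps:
Y = 152/(7*(-43 + I*sqrt(205))) (Y = ((-5 + 157)/(-43 + sqrt(-86 - 119)))/7 = (152/(-43 + sqrt(-205)))/7 = (152/(-43 + I*sqrt(205)))/7 = 152/(7*(-43 + I*sqrt(205))) ≈ -0.45458 - 0.15136*I)
(63/(-178) - 111/P) + Y = (63/(-178) - 111/108) + (-3268/7189 - 76*I*sqrt(205)/7189) = (63*(-1/178) - 111*1/108) + (-3268/7189 - 76*I*sqrt(205)/7189) = (-63/178 - 37/36) + (-3268/7189 - 76*I*sqrt(205)/7189) = -4427/3204 + (-3268/7189 - 76*I*sqrt(205)/7189) = -42296375/23033556 - 76*I*sqrt(205)/7189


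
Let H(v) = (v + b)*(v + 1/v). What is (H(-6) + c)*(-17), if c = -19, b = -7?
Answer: -6239/6 ≈ -1039.8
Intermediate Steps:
H(v) = (-7 + v)*(v + 1/v) (H(v) = (v - 7)*(v + 1/v) = (-7 + v)*(v + 1/v))
(H(-6) + c)*(-17) = ((1 + (-6)² - 7*(-6) - 7/(-6)) - 19)*(-17) = ((1 + 36 + 42 - 7*(-⅙)) - 19)*(-17) = ((1 + 36 + 42 + 7/6) - 19)*(-17) = (481/6 - 19)*(-17) = (367/6)*(-17) = -6239/6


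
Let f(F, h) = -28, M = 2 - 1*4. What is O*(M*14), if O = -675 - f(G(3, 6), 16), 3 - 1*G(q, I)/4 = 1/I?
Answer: 18116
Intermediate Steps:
G(q, I) = 12 - 4/I
M = -2 (M = 2 - 4 = -2)
O = -647 (O = -675 - 1*(-28) = -675 + 28 = -647)
O*(M*14) = -(-1294)*14 = -647*(-28) = 18116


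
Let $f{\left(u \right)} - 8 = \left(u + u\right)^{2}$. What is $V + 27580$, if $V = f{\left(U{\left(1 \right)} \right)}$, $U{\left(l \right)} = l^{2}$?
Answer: $27592$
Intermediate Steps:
$f{\left(u \right)} = 8 + 4 u^{2}$ ($f{\left(u \right)} = 8 + \left(u + u\right)^{2} = 8 + \left(2 u\right)^{2} = 8 + 4 u^{2}$)
$V = 12$ ($V = 8 + 4 \left(1^{2}\right)^{2} = 8 + 4 \cdot 1^{2} = 8 + 4 \cdot 1 = 8 + 4 = 12$)
$V + 27580 = 12 + 27580 = 27592$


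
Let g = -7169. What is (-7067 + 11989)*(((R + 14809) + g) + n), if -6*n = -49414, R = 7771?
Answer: 349166680/3 ≈ 1.1639e+8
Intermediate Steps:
n = 24707/3 (n = -1/6*(-49414) = 24707/3 ≈ 8235.7)
(-7067 + 11989)*(((R + 14809) + g) + n) = (-7067 + 11989)*(((7771 + 14809) - 7169) + 24707/3) = 4922*((22580 - 7169) + 24707/3) = 4922*(15411 + 24707/3) = 4922*(70940/3) = 349166680/3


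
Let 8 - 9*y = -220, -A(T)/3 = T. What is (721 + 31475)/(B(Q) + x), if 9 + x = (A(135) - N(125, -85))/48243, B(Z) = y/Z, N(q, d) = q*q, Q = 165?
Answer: -256283218620/73063649 ≈ -3507.7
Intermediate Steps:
A(T) = -3*T
y = 76/3 (y = 8/9 - ⅑*(-220) = 8/9 + 220/9 = 76/3 ≈ 25.333)
N(q, d) = q²
B(Z) = 76/(3*Z)
x = -450217/48243 (x = -9 + (-3*135 - 1*125²)/48243 = -9 + (-405 - 1*15625)*(1/48243) = -9 + (-405 - 15625)*(1/48243) = -9 - 16030*1/48243 = -9 - 16030/48243 = -450217/48243 ≈ -9.3323)
(721 + 31475)/(B(Q) + x) = (721 + 31475)/((76/3)/165 - 450217/48243) = 32196/((76/3)*(1/165) - 450217/48243) = 32196/(76/495 - 450217/48243) = 32196/(-73063649/7960095) = 32196*(-7960095/73063649) = -256283218620/73063649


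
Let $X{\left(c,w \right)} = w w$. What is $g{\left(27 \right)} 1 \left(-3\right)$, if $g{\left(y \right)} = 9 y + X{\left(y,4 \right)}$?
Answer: $-777$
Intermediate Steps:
$X{\left(c,w \right)} = w^{2}$
$g{\left(y \right)} = 16 + 9 y$ ($g{\left(y \right)} = 9 y + 4^{2} = 9 y + 16 = 16 + 9 y$)
$g{\left(27 \right)} 1 \left(-3\right) = \left(16 + 9 \cdot 27\right) 1 \left(-3\right) = \left(16 + 243\right) \left(-3\right) = 259 \left(-3\right) = -777$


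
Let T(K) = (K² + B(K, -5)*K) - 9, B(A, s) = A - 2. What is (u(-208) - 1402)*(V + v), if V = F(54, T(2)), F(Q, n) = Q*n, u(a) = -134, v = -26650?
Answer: 41349120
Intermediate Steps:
B(A, s) = -2 + A
T(K) = -9 + K² + K*(-2 + K) (T(K) = (K² + (-2 + K)*K) - 9 = (K² + K*(-2 + K)) - 9 = -9 + K² + K*(-2 + K))
V = -270 (V = 54*(-9 + 2² + 2*(-2 + 2)) = 54*(-9 + 4 + 2*0) = 54*(-9 + 4 + 0) = 54*(-5) = -270)
(u(-208) - 1402)*(V + v) = (-134 - 1402)*(-270 - 26650) = -1536*(-26920) = 41349120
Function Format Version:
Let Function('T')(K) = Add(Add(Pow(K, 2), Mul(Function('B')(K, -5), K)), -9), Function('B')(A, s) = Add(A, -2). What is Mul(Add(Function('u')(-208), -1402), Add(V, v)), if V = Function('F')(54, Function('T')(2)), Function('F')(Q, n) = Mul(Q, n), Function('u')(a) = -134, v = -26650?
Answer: 41349120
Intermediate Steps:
Function('B')(A, s) = Add(-2, A)
Function('T')(K) = Add(-9, Pow(K, 2), Mul(K, Add(-2, K))) (Function('T')(K) = Add(Add(Pow(K, 2), Mul(Add(-2, K), K)), -9) = Add(Add(Pow(K, 2), Mul(K, Add(-2, K))), -9) = Add(-9, Pow(K, 2), Mul(K, Add(-2, K))))
V = -270 (V = Mul(54, Add(-9, Pow(2, 2), Mul(2, Add(-2, 2)))) = Mul(54, Add(-9, 4, Mul(2, 0))) = Mul(54, Add(-9, 4, 0)) = Mul(54, -5) = -270)
Mul(Add(Function('u')(-208), -1402), Add(V, v)) = Mul(Add(-134, -1402), Add(-270, -26650)) = Mul(-1536, -26920) = 41349120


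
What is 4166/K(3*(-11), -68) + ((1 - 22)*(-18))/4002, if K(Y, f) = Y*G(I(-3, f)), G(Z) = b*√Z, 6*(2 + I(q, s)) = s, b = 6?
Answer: 63/667 + 2083*I*√30/1980 ≈ 0.094453 + 5.7622*I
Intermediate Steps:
I(q, s) = -2 + s/6
G(Z) = 6*√Z
K(Y, f) = 6*Y*√(-2 + f/6) (K(Y, f) = Y*(6*√(-2 + f/6)) = 6*Y*√(-2 + f/6))
4166/K(3*(-11), -68) + ((1 - 22)*(-18))/4002 = 4166/(((3*(-11))*√(-72 + 6*(-68)))) + ((1 - 22)*(-18))/4002 = 4166/((-33*√(-72 - 408))) - 21*(-18)*(1/4002) = 4166/((-132*I*√30)) + 378*(1/4002) = 4166/((-132*I*√30)) + 63/667 = 4166*(I*√30/3960) + 63/667 = 2083*I*√30/1980 + 63/667 = 63/667 + 2083*I*√30/1980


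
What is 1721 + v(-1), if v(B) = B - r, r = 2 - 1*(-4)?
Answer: 1714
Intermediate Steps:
r = 6 (r = 2 + 4 = 6)
v(B) = -6 + B (v(B) = B - 1*6 = B - 6 = -6 + B)
1721 + v(-1) = 1721 + (-6 - 1) = 1721 - 7 = 1714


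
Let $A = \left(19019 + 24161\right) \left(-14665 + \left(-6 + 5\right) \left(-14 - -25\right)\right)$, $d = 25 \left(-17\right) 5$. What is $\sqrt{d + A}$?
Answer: $i \sqrt{633711805} \approx 25174.0 i$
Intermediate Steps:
$d = -2125$ ($d = \left(-425\right) 5 = -2125$)
$A = -633709680$ ($A = 43180 \left(-14665 - \left(-14 + 25\right)\right) = 43180 \left(-14665 - 11\right) = 43180 \left(-14676\right) = -633709680$)
$\sqrt{d + A} = \sqrt{-2125 - 633709680} = \sqrt{-633711805} = i \sqrt{633711805}$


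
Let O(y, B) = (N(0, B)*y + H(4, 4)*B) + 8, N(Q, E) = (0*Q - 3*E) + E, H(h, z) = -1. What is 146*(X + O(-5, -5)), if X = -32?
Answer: -10074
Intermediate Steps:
N(Q, E) = -2*E (N(Q, E) = (0 - 3*E) + E = -3*E + E = -2*E)
O(y, B) = 8 - B - 2*B*y (O(y, B) = ((-2*B)*y - B) + 8 = (-2*B*y - B) + 8 = (-B - 2*B*y) + 8 = 8 - B - 2*B*y)
146*(X + O(-5, -5)) = 146*(-32 + (8 - 1*(-5) - 2*(-5)*(-5))) = 146*(-32 + (8 + 5 - 50)) = 146*(-32 - 37) = 146*(-69) = -10074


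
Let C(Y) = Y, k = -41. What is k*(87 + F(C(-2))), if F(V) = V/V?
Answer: -3608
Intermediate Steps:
F(V) = 1
k*(87 + F(C(-2))) = -41*(87 + 1) = -41*88 = -3608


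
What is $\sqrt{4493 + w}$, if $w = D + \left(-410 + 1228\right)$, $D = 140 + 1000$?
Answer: $\sqrt{6451} \approx 80.318$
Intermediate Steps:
$D = 1140$
$w = 1958$ ($w = 1140 + \left(-410 + 1228\right) = 1140 + 818 = 1958$)
$\sqrt{4493 + w} = \sqrt{4493 + 1958} = \sqrt{6451}$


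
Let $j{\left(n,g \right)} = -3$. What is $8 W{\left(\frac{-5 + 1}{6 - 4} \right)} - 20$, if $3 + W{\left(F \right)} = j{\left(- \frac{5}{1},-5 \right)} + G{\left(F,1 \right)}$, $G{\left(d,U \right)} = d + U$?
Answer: $-76$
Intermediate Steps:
$G{\left(d,U \right)} = U + d$
$W{\left(F \right)} = -5 + F$ ($W{\left(F \right)} = -3 + \left(-3 + \left(1 + F\right)\right) = -3 + \left(-2 + F\right) = -5 + F$)
$8 W{\left(\frac{-5 + 1}{6 - 4} \right)} - 20 = 8 \left(-5 + \frac{-5 + 1}{6 - 4}\right) - 20 = 8 \left(-5 - \frac{4}{2}\right) - 20 = 8 \left(-5 - 2\right) - 20 = 8 \left(-7\right) - 20 = -56 - 20 = -76$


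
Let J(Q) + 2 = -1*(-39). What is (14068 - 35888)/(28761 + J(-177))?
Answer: -10910/14399 ≈ -0.75769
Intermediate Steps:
J(Q) = 37 (J(Q) = -2 - 1*(-39) = -2 + 39 = 37)
(14068 - 35888)/(28761 + J(-177)) = (14068 - 35888)/(28761 + 37) = -21820/28798 = -21820*1/28798 = -10910/14399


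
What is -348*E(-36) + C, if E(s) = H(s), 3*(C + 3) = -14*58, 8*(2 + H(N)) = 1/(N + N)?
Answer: 6767/16 ≈ 422.94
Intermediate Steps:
H(N) = -2 + 1/(16*N) (H(N) = -2 + 1/(8*(N + N)) = -2 + 1/(8*((2*N))) = -2 + (1/(2*N))/8 = -2 + 1/(16*N))
C = -821/3 (C = -3 + (-14*58)/3 = -3 + (⅓)*(-812) = -3 - 812/3 = -821/3 ≈ -273.67)
E(s) = -2 + 1/(16*s)
-348*E(-36) + C = -348*(-2 + (1/16)/(-36)) - 821/3 = -348*(-2 + (1/16)*(-1/36)) - 821/3 = -348*(-2 - 1/576) - 821/3 = -348*(-1153/576) - 821/3 = 33437/48 - 821/3 = 6767/16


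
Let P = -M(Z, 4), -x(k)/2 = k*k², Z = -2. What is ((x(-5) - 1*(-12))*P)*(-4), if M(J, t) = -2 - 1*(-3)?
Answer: 1048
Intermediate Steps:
M(J, t) = 1 (M(J, t) = -2 + 3 = 1)
x(k) = -2*k³ (x(k) = -2*k*k² = -2*k³)
P = -1 (P = -1*1 = -1)
((x(-5) - 1*(-12))*P)*(-4) = ((-2*(-5)³ - 1*(-12))*(-1))*(-4) = ((-2*(-125) + 12)*(-1))*(-4) = ((250 + 12)*(-1))*(-4) = (262*(-1))*(-4) = -262*(-4) = 1048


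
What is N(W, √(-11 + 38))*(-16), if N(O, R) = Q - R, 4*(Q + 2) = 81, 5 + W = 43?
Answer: -292 + 48*√3 ≈ -208.86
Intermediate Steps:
W = 38 (W = -5 + 43 = 38)
Q = 73/4 (Q = -2 + (¼)*81 = -2 + 81/4 = 73/4 ≈ 18.250)
N(O, R) = 73/4 - R
N(W, √(-11 + 38))*(-16) = (73/4 - √(-11 + 38))*(-16) = (73/4 - √27)*(-16) = (73/4 - 3*√3)*(-16) = -292 + 48*√3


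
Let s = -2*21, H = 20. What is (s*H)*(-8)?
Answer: 6720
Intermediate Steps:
s = -42
(s*H)*(-8) = -42*20*(-8) = -840*(-8) = 6720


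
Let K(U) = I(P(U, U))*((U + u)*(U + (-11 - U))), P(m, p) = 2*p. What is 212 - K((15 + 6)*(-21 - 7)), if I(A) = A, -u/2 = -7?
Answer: 7425476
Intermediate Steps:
u = 14 (u = -2*(-7) = 14)
K(U) = 2*U*(-154 - 11*U) (K(U) = (2*U)*((U + 14)*(U + (-11 - U))) = (2*U)*((14 + U)*(-11)) = (2*U)*(-154 - 11*U) = 2*U*(-154 - 11*U))
212 - K((15 + 6)*(-21 - 7)) = 212 - (-22)*(15 + 6)*(-21 - 7)*(14 + (15 + 6)*(-21 - 7)) = 212 - (-22)*21*(-28)*(14 + 21*(-28)) = 212 - (-22)*(-588)*(14 - 588) = 212 - (-22)*(-588)*(-574) = 212 - 1*(-7425264) = 212 + 7425264 = 7425476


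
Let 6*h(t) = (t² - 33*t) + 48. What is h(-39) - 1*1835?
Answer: -1359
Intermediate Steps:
h(t) = 8 - 11*t/2 + t²/6 (h(t) = ((t² - 33*t) + 48)/6 = (48 + t² - 33*t)/6 = 8 - 11*t/2 + t²/6)
h(-39) - 1*1835 = (8 - 11/2*(-39) + (⅙)*(-39)²) - 1*1835 = (8 + 429/2 + (⅙)*1521) - 1835 = (8 + 429/2 + 507/2) - 1835 = 476 - 1835 = -1359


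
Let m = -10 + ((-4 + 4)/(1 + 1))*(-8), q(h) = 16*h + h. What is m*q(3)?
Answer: -510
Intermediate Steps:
q(h) = 17*h
m = -10 (m = -10 + (0/2)*(-8) = -10 + (0*(½))*(-8) = -10 + 0*(-8) = -10 + 0 = -10)
m*q(3) = -170*3 = -10*51 = -510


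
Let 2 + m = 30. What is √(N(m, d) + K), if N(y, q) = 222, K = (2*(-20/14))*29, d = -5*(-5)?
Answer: √6818/7 ≈ 11.796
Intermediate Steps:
m = 28 (m = -2 + 30 = 28)
d = 25
K = -580/7 (K = (2*(-20*1/14))*29 = (2*(-10/7))*29 = -20/7*29 = -580/7 ≈ -82.857)
√(N(m, d) + K) = √(222 - 580/7) = √(974/7) = √6818/7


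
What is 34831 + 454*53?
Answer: 58893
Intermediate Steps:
34831 + 454*53 = 34831 + 24062 = 58893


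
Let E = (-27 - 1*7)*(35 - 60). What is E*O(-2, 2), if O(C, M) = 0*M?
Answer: 0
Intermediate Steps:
O(C, M) = 0
E = 850 (E = (-27 - 7)*(-25) = -34*(-25) = 850)
E*O(-2, 2) = 850*0 = 0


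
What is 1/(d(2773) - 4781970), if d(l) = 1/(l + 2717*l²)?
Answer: -20892453066/99907083788020019 ≈ -2.0912e-7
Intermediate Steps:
1/(d(2773) - 4781970) = 1/(1/(2773*(1 + 2717*2773)) - 4781970) = 1/(1/(2773*(1 + 7534241)) - 4781970) = 1/((1/2773)/7534242 - 4781970) = 1/((1/2773)*(1/7534242) - 4781970) = 1/(1/20892453066 - 4781970) = 1/(-99907083788020019/20892453066) = -20892453066/99907083788020019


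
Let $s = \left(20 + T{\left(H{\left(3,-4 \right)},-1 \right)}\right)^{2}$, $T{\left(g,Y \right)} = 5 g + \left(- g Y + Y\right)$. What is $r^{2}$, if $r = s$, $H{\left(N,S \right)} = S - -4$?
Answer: $130321$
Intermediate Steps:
$H{\left(N,S \right)} = 4 + S$ ($H{\left(N,S \right)} = S + 4 = 4 + S$)
$T{\left(g,Y \right)} = Y + 5 g - Y g$ ($T{\left(g,Y \right)} = 5 g - \left(- Y + Y g\right) = Y + 5 g - Y g$)
$s = 361$ ($s = \left(20 - \left(1 - 6 \left(4 - 4\right)\right)\right)^{2} = \left(20 - \left(1 - 0\right)\right)^{2} = \left(20 + \left(-1 + 0 + 0\right)\right)^{2} = \left(20 - 1\right)^{2} = 19^{2} = 361$)
$r = 361$
$r^{2} = 361^{2} = 130321$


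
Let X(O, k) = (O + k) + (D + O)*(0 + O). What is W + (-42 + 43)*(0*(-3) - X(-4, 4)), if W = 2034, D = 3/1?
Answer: 2030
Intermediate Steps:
D = 3 (D = 3*1 = 3)
X(O, k) = O + k + O*(3 + O) (X(O, k) = (O + k) + (3 + O)*(0 + O) = (O + k) + (3 + O)*O = (O + k) + O*(3 + O) = O + k + O*(3 + O))
W + (-42 + 43)*(0*(-3) - X(-4, 4)) = 2034 + (-42 + 43)*(0*(-3) - (4 + (-4)² + 4*(-4))) = 2034 + 1*(0 - (4 + 16 - 16)) = 2034 + 1*(0 - 1*4) = 2034 + 1*(0 - 4) = 2034 + 1*(-4) = 2034 - 4 = 2030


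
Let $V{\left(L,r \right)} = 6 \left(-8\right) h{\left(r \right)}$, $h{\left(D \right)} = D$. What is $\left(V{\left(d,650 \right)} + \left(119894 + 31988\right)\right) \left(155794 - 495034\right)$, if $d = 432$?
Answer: $-40940161680$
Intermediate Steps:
$V{\left(L,r \right)} = - 48 r$ ($V{\left(L,r \right)} = 6 \left(-8\right) r = - 48 r$)
$\left(V{\left(d,650 \right)} + \left(119894 + 31988\right)\right) \left(155794 - 495034\right) = \left(\left(-48\right) 650 + \left(119894 + 31988\right)\right) \left(155794 - 495034\right) = \left(-31200 + 151882\right) \left(-339240\right) = 120682 \left(-339240\right) = -40940161680$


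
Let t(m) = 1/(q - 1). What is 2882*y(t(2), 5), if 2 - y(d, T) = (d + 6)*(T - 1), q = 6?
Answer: -328548/5 ≈ -65710.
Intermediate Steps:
t(m) = ⅕ (t(m) = 1/(6 - 1) = 1/5 = ⅕)
y(d, T) = 2 - (-1 + T)*(6 + d) (y(d, T) = 2 - (d + 6)*(T - 1) = 2 - (6 + d)*(-1 + T) = 2 - (-1 + T)*(6 + d))
2882*y(t(2), 5) = 2882*(8 + ⅕ - 6*5 - 1*5*⅕) = 2882*(8 + ⅕ - 30 - 1) = 2882*(-114/5) = -328548/5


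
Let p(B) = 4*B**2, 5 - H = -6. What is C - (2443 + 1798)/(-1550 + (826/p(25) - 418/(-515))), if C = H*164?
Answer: 360291520394/199415461 ≈ 1806.7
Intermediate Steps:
H = 11 (H = 5 - 1*(-6) = 5 + 6 = 11)
C = 1804 (C = 11*164 = 1804)
C - (2443 + 1798)/(-1550 + (826/p(25) - 418/(-515))) = 1804 - (2443 + 1798)/(-1550 + (826/((4*25**2)) - 418/(-515))) = 1804 - 4241/(-1550 + (826/((4*625)) - 418*(-1/515))) = 1804 - 4241/(-1550 + (826/2500 + 418/515)) = 1804 - 4241/(-1550 + (826*(1/2500) + 418/515)) = 1804 - 4241/(-1550 + (413/1250 + 418/515)) = 1804 - 4241/(-1550 + 147039/128750) = 1804 - 4241/(-199415461/128750) = 1804 - 4241*(-128750)/199415461 = 1804 - 1*(-546028750/199415461) = 1804 + 546028750/199415461 = 360291520394/199415461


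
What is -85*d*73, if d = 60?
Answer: -372300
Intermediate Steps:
-85*d*73 = -85*60*73 = -5100*73 = -372300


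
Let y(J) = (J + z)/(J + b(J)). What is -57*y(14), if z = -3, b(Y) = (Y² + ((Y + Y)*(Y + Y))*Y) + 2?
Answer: -627/11188 ≈ -0.056042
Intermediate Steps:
b(Y) = 2 + Y² + 4*Y³ (b(Y) = (Y² + ((2*Y)*(2*Y))*Y) + 2 = (Y² + (4*Y²)*Y) + 2 = (Y² + 4*Y³) + 2 = 2 + Y² + 4*Y³)
y(J) = (-3 + J)/(2 + J + J² + 4*J³) (y(J) = (J - 3)/(J + (2 + J² + 4*J³)) = (-3 + J)/(2 + J + J² + 4*J³))
-57*y(14) = -57*(-3 + 14)/(2 + 14 + 14² + 4*14³) = -57*11/(2 + 14 + 196 + 4*2744) = -57*11/(2 + 14 + 196 + 10976) = -57*11/11188 = -627/11188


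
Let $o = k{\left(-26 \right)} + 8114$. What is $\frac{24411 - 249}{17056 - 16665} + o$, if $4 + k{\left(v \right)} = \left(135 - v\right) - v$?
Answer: $\frac{3268289}{391} \approx 8358.8$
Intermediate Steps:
$k{\left(v \right)} = 131 - 2 v$ ($k{\left(v \right)} = -4 - \left(-135 + 2 v\right) = 131 - 2 v$)
$o = 8297$ ($o = \left(131 - -52\right) + 8114 = \left(131 + 52\right) + 8114 = 183 + 8114 = 8297$)
$\frac{24411 - 249}{17056 - 16665} + o = \frac{24411 - 249}{17056 - 16665} + 8297 = \frac{24162}{391} + 8297 = \frac{3268289}{391}$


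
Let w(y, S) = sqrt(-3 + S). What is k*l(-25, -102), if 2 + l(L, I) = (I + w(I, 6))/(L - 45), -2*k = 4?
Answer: 38/35 + sqrt(3)/35 ≈ 1.1352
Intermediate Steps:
k = -2 (k = -1/2*4 = -2)
l(L, I) = -2 + (I + sqrt(3))/(-45 + L) (l(L, I) = -2 + (I + sqrt(-3 + 6))/(L - 45) = -2 + (I + sqrt(3))/(-45 + L))
k*l(-25, -102) = -2*(90 - 102 + sqrt(3) - 2*(-25))/(-45 - 25) = -2*(90 - 102 + sqrt(3) + 50)/(-70) = -(-1)*(38 + sqrt(3))/35 = -2*(-19/35 - sqrt(3)/70) = 38/35 + sqrt(3)/35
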